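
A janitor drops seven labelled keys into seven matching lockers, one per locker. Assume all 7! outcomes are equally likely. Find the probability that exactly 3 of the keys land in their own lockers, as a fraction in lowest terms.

Favorable outcomes: C(7,3)·!4 = 35·9 = 315.
Total outcomes: 7! = 5040.
Probability = 315/5040 = 1/16.

1/16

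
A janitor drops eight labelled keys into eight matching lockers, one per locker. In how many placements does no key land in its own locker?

14833

The number of derangements of 8 is !8 = Σ_{k=0}^{8} (-1)^k·8!/k!
= 8! - 8!/1! + 8!/2! - 8!/3! + 8!/4! - 8!/5! + 8!/6! - 8!/7! + 8!/8!
= 40320 - 40320 + 20160 - 6720 + 1680 - 336 + 56 - 8 + 1
= 14833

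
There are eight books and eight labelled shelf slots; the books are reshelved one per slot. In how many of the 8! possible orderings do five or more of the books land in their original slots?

141

Sum C(8,i)·!(8-i) for i = 5..8:
  i=5: C(8,5)·!3 = 56·2 = 112
  i=6: C(8,6)·!2 = 28·1 = 28
  i=7: C(8,7)·!1 = 8·0 = 0
  i=8: C(8,8)·!0 = 1·1 = 1
Total = 141.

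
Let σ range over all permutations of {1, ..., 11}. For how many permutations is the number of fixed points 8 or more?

Sum C(11,i)·!(11-i) for i = 8..11:
  i=8: C(11,8)·!3 = 165·2 = 330
  i=9: C(11,9)·!2 = 55·1 = 55
  i=10: C(11,10)·!1 = 11·0 = 0
  i=11: C(11,11)·!0 = 1·1 = 1
Total = 386.

386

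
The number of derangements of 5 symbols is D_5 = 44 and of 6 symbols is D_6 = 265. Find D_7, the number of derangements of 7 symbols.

1854

D_7 = (7-1)·(D_6 + D_5) = 6·(265 + 44) = 6·309 = 1854.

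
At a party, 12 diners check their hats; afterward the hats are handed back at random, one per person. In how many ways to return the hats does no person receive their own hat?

!12 is the nearest integer to 12!/e.
12! = 479001600, and 479001600/e ≈ 176214840.93, so !12 = 176214841.

176214841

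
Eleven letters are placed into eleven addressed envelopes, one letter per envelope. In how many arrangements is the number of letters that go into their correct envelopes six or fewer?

39913444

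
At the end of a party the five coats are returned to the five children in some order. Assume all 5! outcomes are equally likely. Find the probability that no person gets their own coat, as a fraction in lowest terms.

Favorable outcomes: !5 = 44.
Total outcomes: 5! = 120.
Probability = 44/120 = 11/30.

11/30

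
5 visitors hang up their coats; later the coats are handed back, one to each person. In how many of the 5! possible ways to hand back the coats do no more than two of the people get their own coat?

109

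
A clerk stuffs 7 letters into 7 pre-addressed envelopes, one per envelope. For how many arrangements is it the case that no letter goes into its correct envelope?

1854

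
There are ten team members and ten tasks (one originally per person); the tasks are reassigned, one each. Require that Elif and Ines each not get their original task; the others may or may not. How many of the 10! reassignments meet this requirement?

Inclusion-exclusion on the 2 forbidden self-matches:
Σ_{j=0}^{2} (-1)^j C(2,j)(10-j)!
= C(2,0)·10! - C(2,1)·9! + C(2,2)·8!
= 3628800 - 725760 + 40320
= 2943360

2943360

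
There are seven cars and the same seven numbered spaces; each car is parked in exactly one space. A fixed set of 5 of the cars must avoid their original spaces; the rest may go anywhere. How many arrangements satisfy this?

Inclusion-exclusion on the 5 forbidden self-matches:
Σ_{j=0}^{5} (-1)^j C(5,j)(7-j)!
= C(5,0)·7! - C(5,1)·6! + C(5,2)·5! - C(5,3)·4! + C(5,4)·3! - C(5,5)·2!
= 5040 - 3600 + 1200 - 240 + 30 - 2
= 2428

2428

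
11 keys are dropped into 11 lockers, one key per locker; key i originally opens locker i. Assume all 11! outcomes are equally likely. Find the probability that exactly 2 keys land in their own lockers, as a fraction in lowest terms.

16687/90720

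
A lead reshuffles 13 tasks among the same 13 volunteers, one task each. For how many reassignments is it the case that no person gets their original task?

2290792932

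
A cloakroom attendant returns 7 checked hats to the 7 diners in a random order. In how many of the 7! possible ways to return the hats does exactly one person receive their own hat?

Choose which one of the 7 is fixed: C(7,1) = 7.
The other 6 form a derangement: !6 = 265.
Total: 7 × 265 = 1855.

1855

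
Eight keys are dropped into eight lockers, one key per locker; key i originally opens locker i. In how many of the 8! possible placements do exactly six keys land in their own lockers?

Choose which 6 of the 8 are fixed: C(8,6) = 28.
The remaining 2 must be deranged: !2 = 1.
Total: 28 × 1 = 28.

28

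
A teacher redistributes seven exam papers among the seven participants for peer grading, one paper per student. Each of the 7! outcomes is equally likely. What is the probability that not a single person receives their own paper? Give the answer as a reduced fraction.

103/280

Favorable outcomes: !7 = 1854.
Total outcomes: 7! = 5040.
Probability = 1854/5040 = 103/280.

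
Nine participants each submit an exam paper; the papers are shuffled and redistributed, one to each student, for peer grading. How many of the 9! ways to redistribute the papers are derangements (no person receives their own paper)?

The subfactorial !9 = [9!/e] (nearest integer).
9! = 362880, and 362880/e ≈ 133496.09, so !9 = 133496.

133496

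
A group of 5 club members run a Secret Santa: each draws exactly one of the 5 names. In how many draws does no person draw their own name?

44

!5 = 5! · Σ_{k=0}^{5} (-1)^k/k!
= 5! - 5!/1! + 5!/2! - 5!/3! + 5!/4! - 5!/5!
= 120 - 120 + 60 - 20 + 5 - 1
= 44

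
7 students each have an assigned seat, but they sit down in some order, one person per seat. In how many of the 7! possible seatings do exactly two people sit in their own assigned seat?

924

Choose which 2 of the 7 are fixed: C(7,2) = 21.
The other 5 form a derangement: !5 = 44.
Total: 21 × 44 = 924.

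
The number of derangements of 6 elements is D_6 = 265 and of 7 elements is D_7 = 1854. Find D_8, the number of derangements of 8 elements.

D_8 = (8-1)·(D_7 + D_6) = 7·(1854 + 265) = 7·2119 = 14833.

14833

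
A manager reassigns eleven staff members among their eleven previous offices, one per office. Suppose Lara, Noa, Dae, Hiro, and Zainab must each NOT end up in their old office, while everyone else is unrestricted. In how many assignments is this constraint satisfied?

Inclusion-exclusion on the 5 forbidden self-matches:
Σ_{j=0}^{5} (-1)^j C(5,j)(11-j)!
= C(5,0)·11! - C(5,1)·10! + C(5,2)·9! - C(5,3)·8! + C(5,4)·7! - C(5,5)·6!
= 39916800 - 18144000 + 3628800 - 403200 + 25200 - 720
= 25022880

25022880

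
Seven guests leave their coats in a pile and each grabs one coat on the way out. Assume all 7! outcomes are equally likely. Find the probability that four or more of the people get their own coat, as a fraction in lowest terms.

Favorable outcomes: Σ_{i≥4} C(7,i)·!(7-i) = 35·2 + 21·1 + 7·0 + 1·1 = 92.
Total outcomes: 7! = 5040.
Probability = 92/5040 = 23/1260.

23/1260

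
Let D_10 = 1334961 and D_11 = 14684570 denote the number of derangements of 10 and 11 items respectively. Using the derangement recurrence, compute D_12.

176214841

D_12 = (12-1)·(D_11 + D_10) = 11·(14684570 + 1334961) = 11·16019531 = 176214841.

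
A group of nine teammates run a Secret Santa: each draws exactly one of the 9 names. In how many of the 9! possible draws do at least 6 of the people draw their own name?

205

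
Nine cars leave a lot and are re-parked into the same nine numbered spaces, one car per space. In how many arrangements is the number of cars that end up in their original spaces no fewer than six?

205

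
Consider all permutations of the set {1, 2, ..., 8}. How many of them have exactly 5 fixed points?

Choose which 5 of the 8 are fixed: C(8,5) = 56.
The remaining 3 must be deranged: !3 = 2.
Total: 56 × 2 = 112.

112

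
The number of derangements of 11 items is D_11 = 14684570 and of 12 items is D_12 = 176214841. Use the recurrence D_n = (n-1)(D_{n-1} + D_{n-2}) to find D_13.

D_13 = (13-1)·(D_12 + D_11) = 12·(176214841 + 14684570) = 12·190899411 = 2290792932.

2290792932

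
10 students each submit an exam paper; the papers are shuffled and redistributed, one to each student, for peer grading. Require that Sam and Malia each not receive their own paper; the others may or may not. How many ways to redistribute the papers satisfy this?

2943360

Inclusion-exclusion on the 2 forbidden self-matches:
Σ_{j=0}^{2} (-1)^j C(2,j)(10-j)!
= C(2,0)·10! - C(2,1)·9! + C(2,2)·8!
= 3628800 - 725760 + 40320
= 2943360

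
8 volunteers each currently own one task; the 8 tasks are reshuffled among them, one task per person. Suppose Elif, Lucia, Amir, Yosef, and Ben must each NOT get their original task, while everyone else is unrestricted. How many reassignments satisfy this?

21234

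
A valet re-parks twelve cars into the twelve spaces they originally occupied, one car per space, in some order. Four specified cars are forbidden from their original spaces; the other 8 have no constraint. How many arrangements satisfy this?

Inclusion-exclusion on the 4 forbidden self-matches:
Σ_{j=0}^{4} (-1)^j C(4,j)(12-j)!
= C(4,0)·12! - C(4,1)·11! + C(4,2)·10! - C(4,3)·9! + C(4,4)·8!
= 479001600 - 159667200 + 21772800 - 1451520 + 40320
= 339696000

339696000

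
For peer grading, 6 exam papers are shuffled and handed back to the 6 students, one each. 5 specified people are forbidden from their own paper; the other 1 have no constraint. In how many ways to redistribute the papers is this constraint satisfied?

Inclusion-exclusion on the 5 forbidden self-matches:
Σ_{j=0}^{5} (-1)^j C(5,j)(6-j)!
= C(5,0)·6! - C(5,1)·5! + C(5,2)·4! - C(5,3)·3! + C(5,4)·2! - C(5,5)·1!
= 720 - 600 + 240 - 60 + 10 - 1
= 309

309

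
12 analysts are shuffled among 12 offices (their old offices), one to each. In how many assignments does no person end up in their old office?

176214841

!12 is the nearest integer to 12!/e.
12! = 479001600, and 479001600/e ≈ 176214840.93, so !12 = 176214841.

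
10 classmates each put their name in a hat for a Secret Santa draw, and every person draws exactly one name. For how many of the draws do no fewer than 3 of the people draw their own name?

291394

# with exactly i fixed is C(10,i)·!(10-i); sum over i=3..10:
  i=3: C(10,3)·!7 = 120·1854 = 222480
  i=4: C(10,4)·!6 = 210·265 = 55650
  i=5: C(10,5)·!5 = 252·44 = 11088
  i=6: C(10,6)·!4 = 210·9 = 1890
  i=7: C(10,7)·!3 = 120·2 = 240
  i=8: C(10,8)·!2 = 45·1 = 45
  i=9: C(10,9)·!1 = 10·0 = 0
  i=10: C(10,10)·!0 = 1·1 = 1
Total = 291394.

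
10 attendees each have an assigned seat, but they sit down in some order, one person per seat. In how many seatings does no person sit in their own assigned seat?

Recurrence: !10 = 10·!9 + (-1)^10.
!10 = 10·133496 + 1 = 1334961

1334961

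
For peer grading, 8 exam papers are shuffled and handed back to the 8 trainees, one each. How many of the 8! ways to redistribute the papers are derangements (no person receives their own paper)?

!8 is the nearest integer to 8!/e.
8! = 40320, and 40320/e ≈ 14832.90, so !8 = 14833.

14833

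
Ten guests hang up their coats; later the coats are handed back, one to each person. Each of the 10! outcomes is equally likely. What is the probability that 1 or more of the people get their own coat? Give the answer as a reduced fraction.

28319/44800

Favorable outcomes: Σ_{i≥1} C(10,i)·!(10-i) = 10·133496 + 45·14833 + 120·1854 + 210·265 + 252·44 + 210·9 + 120·2 + 45·1 + 10·0 + 1·1 = 2293839.
Total outcomes: 10! = 3628800.
Probability = 2293839/3628800 = 28319/44800.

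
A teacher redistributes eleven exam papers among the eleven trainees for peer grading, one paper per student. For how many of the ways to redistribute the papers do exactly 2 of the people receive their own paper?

Pick the 2 fixed positions: C(11,2) = 55 ways.
The remaining 9 must be deranged: !9 = 133496.
Total: 55 × 133496 = 7342280.

7342280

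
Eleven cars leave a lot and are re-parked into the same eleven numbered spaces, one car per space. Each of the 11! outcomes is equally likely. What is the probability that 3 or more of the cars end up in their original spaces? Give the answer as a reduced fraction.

3205379/39916800

Favorable outcomes: Σ_{i≥3} C(11,i)·!(11-i) = 165·14833 + 330·1854 + 462·265 + 462·44 + 330·9 + 165·2 + 55·1 + 11·0 + 1·1 = 3205379.
Total outcomes: 11! = 39916800.
Probability = 3205379/39916800 = 3205379/39916800.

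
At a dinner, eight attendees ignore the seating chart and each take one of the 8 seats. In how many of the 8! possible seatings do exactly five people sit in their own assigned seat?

Pick the 5 fixed positions: C(8,5) = 56 ways.
The other 3 form a derangement: !3 = 2.
Total: 56 × 2 = 112.

112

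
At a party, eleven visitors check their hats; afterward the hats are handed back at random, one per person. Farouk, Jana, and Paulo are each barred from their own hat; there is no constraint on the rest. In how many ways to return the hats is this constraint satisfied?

Let A_j be the event that the j-th constrained one is fixed. By inclusion-exclusion over the 3 events:
Σ_{j=0}^{3} (-1)^j C(3,j)(11-j)!
= C(3,0)·11! - C(3,1)·10! + C(3,2)·9! - C(3,3)·8!
= 39916800 - 10886400 + 1088640 - 40320
= 30078720

30078720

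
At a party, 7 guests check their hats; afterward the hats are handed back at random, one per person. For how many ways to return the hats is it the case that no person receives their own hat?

1854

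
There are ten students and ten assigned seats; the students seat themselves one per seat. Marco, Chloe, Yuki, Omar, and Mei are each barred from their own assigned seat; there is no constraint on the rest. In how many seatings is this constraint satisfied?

Let A_j be the event that the j-th constrained one is fixed. By inclusion-exclusion over the 5 events:
Σ_{j=0}^{5} (-1)^j C(5,j)(10-j)!
= C(5,0)·10! - C(5,1)·9! + C(5,2)·8! - C(5,3)·7! + C(5,4)·6! - C(5,5)·5!
= 3628800 - 1814400 + 403200 - 50400 + 3600 - 120
= 2170680

2170680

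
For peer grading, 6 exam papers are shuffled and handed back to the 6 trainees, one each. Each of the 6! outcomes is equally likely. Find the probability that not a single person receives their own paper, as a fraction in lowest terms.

Favorable outcomes: !6 = 265.
Total outcomes: 6! = 720.
Probability = 265/720 = 53/144.

53/144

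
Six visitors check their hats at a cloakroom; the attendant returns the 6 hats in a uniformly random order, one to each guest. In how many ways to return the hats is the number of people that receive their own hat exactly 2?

Choose which 2 of the 6 are fixed: C(6,2) = 15.
The remaining 4 must be deranged: !4 = 9.
Total: 15 × 9 = 135.

135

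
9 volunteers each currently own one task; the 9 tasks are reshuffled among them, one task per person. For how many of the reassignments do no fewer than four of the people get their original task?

Sum C(9,i)·!(9-i) for i = 4..9:
  i=4: C(9,4)·!5 = 126·44 = 5544
  i=5: C(9,5)·!4 = 126·9 = 1134
  i=6: C(9,6)·!3 = 84·2 = 168
  i=7: C(9,7)·!2 = 36·1 = 36
  i=8: C(9,8)·!1 = 9·0 = 0
  i=9: C(9,9)·!0 = 1·1 = 1
Total = 6883.

6883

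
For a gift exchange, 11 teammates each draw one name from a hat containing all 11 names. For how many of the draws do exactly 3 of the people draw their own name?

2447445

Pick the 3 fixed positions: C(11,3) = 165 ways.
The remaining 8 must be deranged: !8 = 14833.
Total: 165 × 14833 = 2447445.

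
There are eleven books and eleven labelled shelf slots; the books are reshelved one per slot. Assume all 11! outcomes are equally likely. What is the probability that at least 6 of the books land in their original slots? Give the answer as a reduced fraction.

Favorable outcomes: Σ_{i≥6} C(11,i)·!(11-i) = 462·44 + 330·9 + 165·2 + 55·1 + 11·0 + 1·1 = 23684.
Total outcomes: 11! = 39916800.
Probability = 23684/39916800 = 5921/9979200.

5921/9979200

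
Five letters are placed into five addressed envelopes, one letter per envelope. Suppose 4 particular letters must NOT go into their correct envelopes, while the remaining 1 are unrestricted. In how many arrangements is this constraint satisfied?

53

Inclusion-exclusion on the 4 forbidden self-matches:
Σ_{j=0}^{4} (-1)^j C(4,j)(5-j)!
= C(4,0)·5! - C(4,1)·4! + C(4,2)·3! - C(4,3)·2! + C(4,4)·1!
= 120 - 96 + 36 - 8 + 1
= 53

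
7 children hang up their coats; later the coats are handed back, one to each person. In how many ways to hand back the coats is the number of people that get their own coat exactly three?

Pick the 3 fixed positions: C(7,3) = 35 ways.
The remaining 4 must be deranged: !4 = 9.
Total: 35 × 9 = 315.

315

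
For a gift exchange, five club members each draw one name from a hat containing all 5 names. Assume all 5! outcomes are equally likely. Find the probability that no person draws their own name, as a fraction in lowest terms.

Favorable outcomes: !5 = 44.
Total outcomes: 5! = 120.
Probability = 44/120 = 11/30.

11/30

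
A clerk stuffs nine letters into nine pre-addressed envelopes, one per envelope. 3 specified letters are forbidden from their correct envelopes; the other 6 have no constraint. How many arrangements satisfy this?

Let A_j be the event that the j-th constrained one is fixed. By inclusion-exclusion over the 3 events:
Σ_{j=0}^{3} (-1)^j C(3,j)(9-j)!
= C(3,0)·9! - C(3,1)·8! + C(3,2)·7! - C(3,3)·6!
= 362880 - 120960 + 15120 - 720
= 256320

256320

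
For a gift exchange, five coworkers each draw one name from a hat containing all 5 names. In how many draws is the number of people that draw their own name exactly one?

45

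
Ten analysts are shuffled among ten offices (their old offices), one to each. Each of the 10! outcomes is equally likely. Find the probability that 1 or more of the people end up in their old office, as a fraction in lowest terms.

28319/44800

Favorable outcomes: Σ_{i≥1} C(10,i)·!(10-i) = 10·133496 + 45·14833 + 120·1854 + 210·265 + 252·44 + 210·9 + 120·2 + 45·1 + 10·0 + 1·1 = 2293839.
Total outcomes: 10! = 3628800.
Probability = 2293839/3628800 = 28319/44800.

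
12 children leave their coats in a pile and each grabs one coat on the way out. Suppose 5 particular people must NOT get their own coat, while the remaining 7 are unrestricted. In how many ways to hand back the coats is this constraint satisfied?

312273360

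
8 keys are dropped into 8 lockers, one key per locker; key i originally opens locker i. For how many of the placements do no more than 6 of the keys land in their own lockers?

40319

# with exactly i fixed is C(8,i)·!(8-i); sum over i=0..6:
  i=0: C(8,0)·!8 = 1·14833 = 14833
  i=1: C(8,1)·!7 = 8·1854 = 14832
  i=2: C(8,2)·!6 = 28·265 = 7420
  i=3: C(8,3)·!5 = 56·44 = 2464
  i=4: C(8,4)·!4 = 70·9 = 630
  i=5: C(8,5)·!3 = 56·2 = 112
  i=6: C(8,6)·!2 = 28·1 = 28
Total = 40319.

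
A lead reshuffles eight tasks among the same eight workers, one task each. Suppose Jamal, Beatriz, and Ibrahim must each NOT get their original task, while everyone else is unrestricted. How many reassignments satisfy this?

Inclusion-exclusion on the 3 forbidden self-matches:
Σ_{j=0}^{3} (-1)^j C(3,j)(8-j)!
= C(3,0)·8! - C(3,1)·7! + C(3,2)·6! - C(3,3)·5!
= 40320 - 15120 + 2160 - 120
= 27240

27240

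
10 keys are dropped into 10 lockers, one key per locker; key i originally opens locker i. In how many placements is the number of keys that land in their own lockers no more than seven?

3628754

Sum C(10,i)·!(10-i) for i = 0..7:
  i=0: C(10,0)·!10 = 1·1334961 = 1334961
  i=1: C(10,1)·!9 = 10·133496 = 1334960
  i=2: C(10,2)·!8 = 45·14833 = 667485
  i=3: C(10,3)·!7 = 120·1854 = 222480
  i=4: C(10,4)·!6 = 210·265 = 55650
  i=5: C(10,5)·!5 = 252·44 = 11088
  i=6: C(10,6)·!4 = 210·9 = 1890
  i=7: C(10,7)·!3 = 120·2 = 240
Total = 3628754.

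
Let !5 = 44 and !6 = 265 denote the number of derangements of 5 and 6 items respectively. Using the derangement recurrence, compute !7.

!7 = (7-1)·(!6 + !5) = 6·(265 + 44) = 6·309 = 1854.

1854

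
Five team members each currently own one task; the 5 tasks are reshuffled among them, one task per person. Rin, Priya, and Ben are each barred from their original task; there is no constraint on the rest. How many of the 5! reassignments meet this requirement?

Let A_j be the event that the j-th constrained one is fixed. By inclusion-exclusion over the 3 events:
Σ_{j=0}^{3} (-1)^j C(3,j)(5-j)!
= C(3,0)·5! - C(3,1)·4! + C(3,2)·3! - C(3,3)·2!
= 120 - 72 + 18 - 2
= 64

64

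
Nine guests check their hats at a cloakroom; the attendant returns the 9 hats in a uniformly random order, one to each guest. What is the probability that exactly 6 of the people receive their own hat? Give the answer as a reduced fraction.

1/2160

Favorable outcomes: C(9,6)·!3 = 84·2 = 168.
Total outcomes: 9! = 362880.
Probability = 168/362880 = 1/2160.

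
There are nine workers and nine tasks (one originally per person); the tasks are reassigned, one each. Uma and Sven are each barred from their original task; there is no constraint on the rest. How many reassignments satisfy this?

287280

Let A_j be the event that the j-th constrained one is fixed. By inclusion-exclusion over the 2 events:
Σ_{j=0}^{2} (-1)^j C(2,j)(9-j)!
= C(2,0)·9! - C(2,1)·8! + C(2,2)·7!
= 362880 - 80640 + 5040
= 287280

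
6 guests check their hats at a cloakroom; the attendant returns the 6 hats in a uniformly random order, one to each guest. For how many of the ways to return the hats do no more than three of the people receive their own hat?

704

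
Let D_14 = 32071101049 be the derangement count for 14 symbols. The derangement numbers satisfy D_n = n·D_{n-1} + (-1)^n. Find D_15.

D_15 = 15·32071101049 - 1 = 481066515734.

481066515734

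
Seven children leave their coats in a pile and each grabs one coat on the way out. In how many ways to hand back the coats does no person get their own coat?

!7 = 7! · Σ_{k=0}^{7} (-1)^k/k!
= 7! - 7!/1! + 7!/2! - 7!/3! + 7!/4! - 7!/5! + 7!/6! - 7!/7!
= 5040 - 5040 + 2520 - 840 + 210 - 42 + 7 - 1
= 1854

1854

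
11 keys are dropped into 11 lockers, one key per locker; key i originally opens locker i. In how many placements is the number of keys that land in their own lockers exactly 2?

7342280

Pick the 2 fixed positions: C(11,2) = 55 ways.
The remaining 9 must be deranged: !9 = 133496.
Total: 55 × 133496 = 7342280.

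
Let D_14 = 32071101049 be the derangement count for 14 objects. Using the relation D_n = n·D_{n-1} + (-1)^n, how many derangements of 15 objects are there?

D_15 = 15·32071101049 - 1 = 481066515734.

481066515734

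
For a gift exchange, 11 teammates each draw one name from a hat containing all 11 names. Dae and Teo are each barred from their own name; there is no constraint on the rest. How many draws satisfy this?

Inclusion-exclusion on the 2 forbidden self-matches:
Σ_{j=0}^{2} (-1)^j C(2,j)(11-j)!
= C(2,0)·11! - C(2,1)·10! + C(2,2)·9!
= 39916800 - 7257600 + 362880
= 33022080

33022080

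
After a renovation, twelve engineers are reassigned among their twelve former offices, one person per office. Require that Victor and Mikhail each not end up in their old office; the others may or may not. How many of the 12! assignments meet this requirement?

402796800

Inclusion-exclusion on the 2 forbidden self-matches:
Σ_{j=0}^{2} (-1)^j C(2,j)(12-j)!
= C(2,0)·12! - C(2,1)·11! + C(2,2)·10!
= 479001600 - 79833600 + 3628800
= 402796800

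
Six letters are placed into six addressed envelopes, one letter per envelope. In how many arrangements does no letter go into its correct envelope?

265

The subfactorial !6 = [6!/e] (nearest integer).
6! = 720, and 720/e ≈ 264.87, so !6 = 265.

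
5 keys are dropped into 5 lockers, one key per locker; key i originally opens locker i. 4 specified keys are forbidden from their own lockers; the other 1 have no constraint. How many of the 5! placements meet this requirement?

Inclusion-exclusion on the 4 forbidden self-matches:
Σ_{j=0}^{4} (-1)^j C(4,j)(5-j)!
= C(4,0)·5! - C(4,1)·4! + C(4,2)·3! - C(4,3)·2! + C(4,4)·1!
= 120 - 96 + 36 - 8 + 1
= 53

53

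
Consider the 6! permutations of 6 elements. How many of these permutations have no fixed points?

Recurrence: !6 = 6·!5 + (-1)^6.
!6 = 6·44 + 1 = 265

265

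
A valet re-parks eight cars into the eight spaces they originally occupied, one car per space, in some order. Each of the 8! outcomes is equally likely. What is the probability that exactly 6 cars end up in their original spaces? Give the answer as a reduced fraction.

Favorable outcomes: C(8,6)·!2 = 28·1 = 28.
Total outcomes: 8! = 40320.
Probability = 28/40320 = 1/1440.

1/1440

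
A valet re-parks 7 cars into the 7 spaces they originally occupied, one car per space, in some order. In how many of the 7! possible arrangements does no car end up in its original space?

Use !n = (n-1)(!(n-1) + !(n-2)).
!7 = 6·(265 + 44) = 6·309 = 1854

1854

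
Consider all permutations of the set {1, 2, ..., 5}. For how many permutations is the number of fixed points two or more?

# with exactly i fixed is C(5,i)·!(5-i); sum over i=2..5:
  i=2: C(5,2)·!3 = 10·2 = 20
  i=3: C(5,3)·!2 = 10·1 = 10
  i=4: C(5,4)·!1 = 5·0 = 0
  i=5: C(5,5)·!0 = 1·1 = 1
Total = 31.

31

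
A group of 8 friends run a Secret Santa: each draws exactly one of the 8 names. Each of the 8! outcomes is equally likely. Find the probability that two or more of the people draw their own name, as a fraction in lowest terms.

Favorable outcomes: Σ_{i≥2} C(8,i)·!(8-i) = 28·265 + 56·44 + 70·9 + 56·2 + 28·1 + 8·0 + 1·1 = 10655.
Total outcomes: 8! = 40320.
Probability = 10655/40320 = 2131/8064.

2131/8064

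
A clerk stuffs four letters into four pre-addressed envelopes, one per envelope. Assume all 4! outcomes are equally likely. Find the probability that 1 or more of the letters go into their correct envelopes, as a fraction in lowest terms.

Favorable outcomes: Σ_{i≥1} C(4,i)·!(4-i) = 4·2 + 6·1 + 4·0 + 1·1 = 15.
Total outcomes: 4! = 24.
Probability = 15/24 = 5/8.

5/8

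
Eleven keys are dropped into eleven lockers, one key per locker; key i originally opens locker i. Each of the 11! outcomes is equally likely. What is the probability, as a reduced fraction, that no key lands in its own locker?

1468457/3991680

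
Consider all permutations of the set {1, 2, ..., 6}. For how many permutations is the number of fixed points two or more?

Sum C(6,i)·!(6-i) for i = 2..6:
  i=2: C(6,2)·!4 = 15·9 = 135
  i=3: C(6,3)·!3 = 20·2 = 40
  i=4: C(6,4)·!2 = 15·1 = 15
  i=5: C(6,5)·!1 = 6·0 = 0
  i=6: C(6,6)·!0 = 1·1 = 1
Total = 191.

191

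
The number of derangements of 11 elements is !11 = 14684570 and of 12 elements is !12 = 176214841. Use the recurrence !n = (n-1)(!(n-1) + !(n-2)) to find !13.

2290792932

!13 = (13-1)·(!12 + !11) = 12·(176214841 + 14684570) = 12·190899411 = 2290792932.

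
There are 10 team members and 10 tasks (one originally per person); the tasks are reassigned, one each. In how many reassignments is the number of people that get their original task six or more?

Sum C(10,i)·!(10-i) for i = 6..10:
  i=6: C(10,6)·!4 = 210·9 = 1890
  i=7: C(10,7)·!3 = 120·2 = 240
  i=8: C(10,8)·!2 = 45·1 = 45
  i=9: C(10,9)·!1 = 10·0 = 0
  i=10: C(10,10)·!0 = 1·1 = 1
Total = 2176.

2176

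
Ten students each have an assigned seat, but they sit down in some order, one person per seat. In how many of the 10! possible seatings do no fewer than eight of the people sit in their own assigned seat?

46

Sum C(10,i)·!(10-i) for i = 8..10:
  i=8: C(10,8)·!2 = 45·1 = 45
  i=9: C(10,9)·!1 = 10·0 = 0
  i=10: C(10,10)·!0 = 1·1 = 1
Total = 46.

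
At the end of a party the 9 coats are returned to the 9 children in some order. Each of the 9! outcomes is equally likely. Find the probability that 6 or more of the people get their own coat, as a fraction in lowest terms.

41/72576

Favorable outcomes: Σ_{i≥6} C(9,i)·!(9-i) = 84·2 + 36·1 + 9·0 + 1·1 = 205.
Total outcomes: 9! = 362880.
Probability = 205/362880 = 41/72576.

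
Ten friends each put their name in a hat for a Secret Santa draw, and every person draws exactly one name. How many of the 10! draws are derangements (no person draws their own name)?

1334961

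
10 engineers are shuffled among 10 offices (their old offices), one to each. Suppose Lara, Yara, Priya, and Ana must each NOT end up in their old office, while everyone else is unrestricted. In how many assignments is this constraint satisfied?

2399760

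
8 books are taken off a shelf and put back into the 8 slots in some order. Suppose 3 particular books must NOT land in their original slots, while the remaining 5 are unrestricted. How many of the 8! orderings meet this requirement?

Inclusion-exclusion on the 3 forbidden self-matches:
Σ_{j=0}^{3} (-1)^j C(3,j)(8-j)!
= C(3,0)·8! - C(3,1)·7! + C(3,2)·6! - C(3,3)·5!
= 40320 - 15120 + 2160 - 120
= 27240

27240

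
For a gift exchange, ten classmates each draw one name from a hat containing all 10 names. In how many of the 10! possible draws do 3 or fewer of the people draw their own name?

# with exactly i fixed is C(10,i)·!(10-i); sum over i=0..3:
  i=0: C(10,0)·!10 = 1·1334961 = 1334961
  i=1: C(10,1)·!9 = 10·133496 = 1334960
  i=2: C(10,2)·!8 = 45·14833 = 667485
  i=3: C(10,3)·!7 = 120·1854 = 222480
Total = 3559886.

3559886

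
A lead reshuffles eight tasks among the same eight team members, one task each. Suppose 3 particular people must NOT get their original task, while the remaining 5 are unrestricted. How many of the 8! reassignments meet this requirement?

Let A_j be the event that the j-th constrained one is fixed. By inclusion-exclusion over the 3 events:
Σ_{j=0}^{3} (-1)^j C(3,j)(8-j)!
= C(3,0)·8! - C(3,1)·7! + C(3,2)·6! - C(3,3)·5!
= 40320 - 15120 + 2160 - 120
= 27240

27240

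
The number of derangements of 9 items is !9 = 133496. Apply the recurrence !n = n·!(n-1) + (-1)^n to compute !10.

!10 = 10·133496 + 1 = 1334961.

1334961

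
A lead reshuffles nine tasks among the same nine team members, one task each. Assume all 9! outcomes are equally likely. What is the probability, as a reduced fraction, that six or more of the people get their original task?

Favorable outcomes: Σ_{i≥6} C(9,i)·!(9-i) = 84·2 + 36·1 + 9·0 + 1·1 = 205.
Total outcomes: 9! = 362880.
Probability = 205/362880 = 41/72576.

41/72576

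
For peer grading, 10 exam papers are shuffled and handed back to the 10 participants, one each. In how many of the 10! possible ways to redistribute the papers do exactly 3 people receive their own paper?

222480

Choose which 3 of the 10 are fixed: C(10,3) = 120.
The remaining 7 must be deranged: !7 = 1854.
Total: 120 × 1854 = 222480.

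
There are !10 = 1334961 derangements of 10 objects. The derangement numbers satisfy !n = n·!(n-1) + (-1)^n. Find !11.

14684570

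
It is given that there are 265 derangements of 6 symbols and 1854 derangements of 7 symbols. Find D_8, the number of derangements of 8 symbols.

14833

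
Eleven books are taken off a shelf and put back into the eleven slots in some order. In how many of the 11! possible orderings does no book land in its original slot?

14684570

By inclusion-exclusion, !11 = Σ (-1)^k · 11!/k! for k=0..11
= 11! - 11!/1! + 11!/2! - 11!/3! + 11!/4! - 11!/5! + 11!/6! - 11!/7! + 11!/8! - 11!/9! + 11!/10! - 11!/11!
= 39916800 - 39916800 + 19958400 - 6652800 + 1663200 - 332640 + 55440 - 7920 + 990 - 110 + 11 - 1
= 14684570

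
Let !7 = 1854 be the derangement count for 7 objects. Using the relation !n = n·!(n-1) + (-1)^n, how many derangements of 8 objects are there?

!8 = 8·1854 + 1 = 14833.

14833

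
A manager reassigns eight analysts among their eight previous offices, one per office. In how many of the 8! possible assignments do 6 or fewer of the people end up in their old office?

40319

# with exactly i fixed is C(8,i)·!(8-i); sum over i=0..6:
  i=0: C(8,0)·!8 = 1·14833 = 14833
  i=1: C(8,1)·!7 = 8·1854 = 14832
  i=2: C(8,2)·!6 = 28·265 = 7420
  i=3: C(8,3)·!5 = 56·44 = 2464
  i=4: C(8,4)·!4 = 70·9 = 630
  i=5: C(8,5)·!3 = 56·2 = 112
  i=6: C(8,6)·!2 = 28·1 = 28
Total = 40319.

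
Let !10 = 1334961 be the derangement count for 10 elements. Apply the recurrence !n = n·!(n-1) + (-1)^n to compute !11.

14684570

!11 = 11·1334961 - 1 = 14684570.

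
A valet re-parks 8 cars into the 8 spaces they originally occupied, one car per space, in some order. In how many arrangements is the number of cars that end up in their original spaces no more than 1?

29665

Sum C(8,i)·!(8-i) for i = 0..1:
  i=0: C(8,0)·!8 = 1·14833 = 14833
  i=1: C(8,1)·!7 = 8·1854 = 14832
Total = 29665.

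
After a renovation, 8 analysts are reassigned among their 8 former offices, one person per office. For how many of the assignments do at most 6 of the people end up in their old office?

# with exactly i fixed is C(8,i)·!(8-i); sum over i=0..6:
  i=0: C(8,0)·!8 = 1·14833 = 14833
  i=1: C(8,1)·!7 = 8·1854 = 14832
  i=2: C(8,2)·!6 = 28·265 = 7420
  i=3: C(8,3)·!5 = 56·44 = 2464
  i=4: C(8,4)·!4 = 70·9 = 630
  i=5: C(8,5)·!3 = 56·2 = 112
  i=6: C(8,6)·!2 = 28·1 = 28
Total = 40319.

40319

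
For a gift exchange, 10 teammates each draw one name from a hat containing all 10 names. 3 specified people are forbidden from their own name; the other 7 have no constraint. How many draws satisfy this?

2656080

Inclusion-exclusion on the 3 forbidden self-matches:
Σ_{j=0}^{3} (-1)^j C(3,j)(10-j)!
= C(3,0)·10! - C(3,1)·9! + C(3,2)·8! - C(3,3)·7!
= 3628800 - 1088640 + 120960 - 5040
= 2656080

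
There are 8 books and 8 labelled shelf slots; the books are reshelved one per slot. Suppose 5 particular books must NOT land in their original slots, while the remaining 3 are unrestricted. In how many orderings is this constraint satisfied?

Let A_j be the event that the j-th constrained one is fixed. By inclusion-exclusion over the 5 events:
Σ_{j=0}^{5} (-1)^j C(5,j)(8-j)!
= C(5,0)·8! - C(5,1)·7! + C(5,2)·6! - C(5,3)·5! + C(5,4)·4! - C(5,5)·3!
= 40320 - 25200 + 7200 - 1200 + 120 - 6
= 21234

21234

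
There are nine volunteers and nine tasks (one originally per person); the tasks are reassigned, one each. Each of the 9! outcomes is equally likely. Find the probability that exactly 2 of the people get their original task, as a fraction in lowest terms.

Favorable outcomes: C(9,2)·!7 = 36·1854 = 66744.
Total outcomes: 9! = 362880.
Probability = 66744/362880 = 103/560.

103/560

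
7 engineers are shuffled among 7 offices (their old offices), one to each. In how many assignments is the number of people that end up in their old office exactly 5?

Pick the 5 fixed positions: C(7,5) = 21 ways.
The remaining 2 must be deranged: !2 = 1.
Total: 21 × 1 = 21.

21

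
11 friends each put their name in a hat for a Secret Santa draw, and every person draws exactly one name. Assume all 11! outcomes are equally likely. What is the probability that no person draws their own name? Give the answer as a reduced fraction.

1468457/3991680

Favorable outcomes: !11 = 14684570.
Total outcomes: 11! = 39916800.
Probability = 14684570/39916800 = 1468457/3991680.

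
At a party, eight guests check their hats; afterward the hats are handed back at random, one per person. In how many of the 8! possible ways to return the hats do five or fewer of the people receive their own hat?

Sum C(8,i)·!(8-i) for i = 0..5:
  i=0: C(8,0)·!8 = 1·14833 = 14833
  i=1: C(8,1)·!7 = 8·1854 = 14832
  i=2: C(8,2)·!6 = 28·265 = 7420
  i=3: C(8,3)·!5 = 56·44 = 2464
  i=4: C(8,4)·!4 = 70·9 = 630
  i=5: C(8,5)·!3 = 56·2 = 112
Total = 40291.

40291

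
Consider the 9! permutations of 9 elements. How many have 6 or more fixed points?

Sum C(9,i)·!(9-i) for i = 6..9:
  i=6: C(9,6)·!3 = 84·2 = 168
  i=7: C(9,7)·!2 = 36·1 = 36
  i=8: C(9,8)·!1 = 9·0 = 0
  i=9: C(9,9)·!0 = 1·1 = 1
Total = 205.

205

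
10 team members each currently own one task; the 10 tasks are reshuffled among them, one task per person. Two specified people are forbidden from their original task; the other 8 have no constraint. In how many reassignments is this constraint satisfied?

2943360

Inclusion-exclusion on the 2 forbidden self-matches:
Σ_{j=0}^{2} (-1)^j C(2,j)(10-j)!
= C(2,0)·10! - C(2,1)·9! + C(2,2)·8!
= 3628800 - 725760 + 40320
= 2943360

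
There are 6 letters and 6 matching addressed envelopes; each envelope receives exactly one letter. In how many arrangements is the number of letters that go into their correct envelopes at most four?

719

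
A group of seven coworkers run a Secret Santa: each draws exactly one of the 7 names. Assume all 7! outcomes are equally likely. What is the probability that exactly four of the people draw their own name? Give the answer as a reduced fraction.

1/72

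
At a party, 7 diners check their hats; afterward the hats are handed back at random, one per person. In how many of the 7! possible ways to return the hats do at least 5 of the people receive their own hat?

22

Sum C(7,i)·!(7-i) for i = 5..7:
  i=5: C(7,5)·!2 = 21·1 = 21
  i=6: C(7,6)·!1 = 7·0 = 0
  i=7: C(7,7)·!0 = 1·1 = 1
Total = 22.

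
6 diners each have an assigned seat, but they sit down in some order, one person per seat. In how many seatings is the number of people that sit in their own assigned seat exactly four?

Pick the 4 fixed positions: C(6,4) = 15 ways.
The remaining 2 must be deranged: !2 = 1.
Total: 15 × 1 = 15.

15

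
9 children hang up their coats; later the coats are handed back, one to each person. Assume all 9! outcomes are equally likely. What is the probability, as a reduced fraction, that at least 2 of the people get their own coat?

Favorable outcomes: Σ_{i≥2} C(9,i)·!(9-i) = 36·1854 + 84·265 + 126·44 + 126·9 + 84·2 + 36·1 + 9·0 + 1·1 = 95887.
Total outcomes: 9! = 362880.
Probability = 95887/362880 = 95887/362880.

95887/362880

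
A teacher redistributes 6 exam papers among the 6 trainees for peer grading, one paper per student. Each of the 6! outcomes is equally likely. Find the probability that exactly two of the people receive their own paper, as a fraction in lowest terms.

Favorable outcomes: C(6,2)·!4 = 15·9 = 135.
Total outcomes: 6! = 720.
Probability = 135/720 = 3/16.

3/16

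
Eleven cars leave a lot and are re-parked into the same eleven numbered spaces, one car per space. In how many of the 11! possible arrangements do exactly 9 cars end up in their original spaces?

55

Pick the 9 fixed positions: C(11,9) = 55 ways.
The other 2 form a derangement: !2 = 1.
Total: 55 × 1 = 55.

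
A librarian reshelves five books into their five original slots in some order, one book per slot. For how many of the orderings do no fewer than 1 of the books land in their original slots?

76

Sum C(5,i)·!(5-i) for i = 1..5:
  i=1: C(5,1)·!4 = 5·9 = 45
  i=2: C(5,2)·!3 = 10·2 = 20
  i=3: C(5,3)·!2 = 10·1 = 10
  i=4: C(5,4)·!1 = 5·0 = 0
  i=5: C(5,5)·!0 = 1·1 = 1
Total = 76.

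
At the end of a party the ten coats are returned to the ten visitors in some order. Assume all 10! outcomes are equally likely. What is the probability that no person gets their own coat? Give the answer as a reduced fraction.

16481/44800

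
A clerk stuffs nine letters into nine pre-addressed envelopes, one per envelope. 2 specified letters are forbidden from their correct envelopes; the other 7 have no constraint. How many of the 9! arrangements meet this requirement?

287280

Let A_j be the event that the j-th constrained one is fixed. By inclusion-exclusion over the 2 events:
Σ_{j=0}^{2} (-1)^j C(2,j)(9-j)!
= C(2,0)·9! - C(2,1)·8! + C(2,2)·7!
= 362880 - 80640 + 5040
= 287280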